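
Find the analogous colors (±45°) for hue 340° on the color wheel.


Base hue: 340°
Left analog: (340 - 45) mod 360 = 295°
Right analog: (340 + 45) mod 360 = 25°
Analogous hues = 295° and 25°


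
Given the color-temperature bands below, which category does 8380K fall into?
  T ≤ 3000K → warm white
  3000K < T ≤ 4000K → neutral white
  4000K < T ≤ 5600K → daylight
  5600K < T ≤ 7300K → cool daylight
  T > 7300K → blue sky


Temperature: 8380K
8380K > 7300K → blue sky
Classification: blue sky


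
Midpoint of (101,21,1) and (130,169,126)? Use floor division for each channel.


Midpoint: each channel = ⌊(C₁+C₂)/2⌋
R: ⌊(101+130)/2⌋ = 115
G: ⌊(21+169)/2⌋ = 95
B: ⌊(1+126)/2⌋ = 63
= RGB(115, 95, 63)


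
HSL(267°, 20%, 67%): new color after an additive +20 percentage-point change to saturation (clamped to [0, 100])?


Original S = 20%
Adjustment = +20 percentage points
New S = 20 + (20) = 40
Clamp to [0, 100] → 40
= HSL(267°, 40%, 67%)


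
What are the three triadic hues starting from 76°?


Triadic: equally spaced at 120° intervals
H1 = 76°
H2 = (76 + 120) mod 360 = 196°
H3 = (76 + 240) mod 360 = 316°
Triadic = 76°, 196°, 316°


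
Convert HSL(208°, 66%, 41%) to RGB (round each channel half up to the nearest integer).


H=208°, S=0.66, L=0.41
C = (1-|2L-1|)×S = (1-|-0.18|)×0.66 = 0.5412
H' = H/60 = 208/60 ≈ 3.4667; X = C×(1-|H' mod 2 - 1|) = 0.28864
m = L - C/2 = 0.41 - 0.2706 = 0.1394
Sector ⌊H'⌋ = 3 → (R',G',B') = (0.0, 0.28864, 0.5412)
RGB = ((R'+m)×255, (G'+m)×255, (B'+m)×255) = (35.547, 109.1502, 173.553)
Round half up → RGB(36, 109, 174)


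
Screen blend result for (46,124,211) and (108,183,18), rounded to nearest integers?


Screen: C = 255 - (255-A)×(255-B)/255, rounded to nearest integer
R: 255 - (255-46)×(255-108)/255 = 255 - 30723/255 ≈ 255 - 120.482 = 134.518 → 135
G: 255 - (255-124)×(255-183)/255 = 255 - 9432/255 ≈ 255 - 36.988 = 218.012 → 218
B: 255 - (255-211)×(255-18)/255 = 255 - 10428/255 ≈ 255 - 40.894 = 214.106 → 214
= RGB(135, 218, 214)


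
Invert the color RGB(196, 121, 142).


Invert: (255-R, 255-G, 255-B)
R: 255-196 = 59
G: 255-121 = 134
B: 255-142 = 113
= RGB(59, 134, 113)


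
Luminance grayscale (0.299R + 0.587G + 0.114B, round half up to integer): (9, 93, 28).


Gray = 0.299×R + 0.587×G + 0.114×B
Gray = 0.299×9 + 0.587×93 + 0.114×28
Gray = 2.691 + 54.591 + 3.192
Gray = 60.474 → round half up → 60
Gray = 60


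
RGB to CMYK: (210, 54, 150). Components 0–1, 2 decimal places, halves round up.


R'=210/255≈0.8235, G'=54/255≈0.2118, B'=150/255≈0.5882
K = 1 - max(R',G',B') = 1 - 210/255 = 45/255 = 0.17647… → 0.18
(1-R'-K)/(1-K) simplifies to (max-R)/max with max = 210:
C = (210-210)/210 = 0/210 = 0 → 0.00
M = (210-54)/210 = 156/210 = 0.74285… → 0.74
Y = (210-150)/210 = 60/210 = 0.28571… → 0.29
= CMYK(0.00, 0.74, 0.29, 0.18)


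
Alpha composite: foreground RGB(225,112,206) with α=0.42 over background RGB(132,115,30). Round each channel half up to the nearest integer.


C = α×F + (1-α)×B, with 1-α = 0.58
R: 0.42×225 + 0.58×132 = 94.50 + 76.56 = 171.06 → 171
G: 0.42×112 + 0.58×115 = 47.04 + 66.70 = 113.74 → 114
B: 0.42×206 + 0.58×30 = 86.52 + 17.40 = 103.92 → 104
= RGB(171, 114, 104)


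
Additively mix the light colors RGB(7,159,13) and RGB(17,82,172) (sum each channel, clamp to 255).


Additive: each channel = min(255, C₁+C₂)
R: 7+17 = 24 → 24
G: 159+82 = 241 → 241
B: 13+172 = 185 → 185
= RGB(24, 241, 185)


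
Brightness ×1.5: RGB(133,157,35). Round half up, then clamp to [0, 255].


Multiply each channel by 1.5, round half up, clamp to [0, 255]
R: 133×1.5 = 199.5 → round → 200
G: 157×1.5 = 235.5 → round → 236
B: 35×1.5 = 52.5 → round → 53
= RGB(200, 236, 53)


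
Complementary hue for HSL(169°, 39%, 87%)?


Complement = opposite side of color wheel = hue + 180°
H' = (169 + 180) mod 360 = 349°
S and L unchanged.
= HSL(349°, 39%, 87%)


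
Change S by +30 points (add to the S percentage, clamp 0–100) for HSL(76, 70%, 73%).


Original S = 70%
Adjustment = +30 percentage points
New S = 70 + (30) = 100
Clamp to [0, 100] → 100
= HSL(76°, 100%, 73%)


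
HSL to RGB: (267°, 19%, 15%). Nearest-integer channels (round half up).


H=267°, S=0.19, L=0.15
C = (1-|2L-1|)×S = (1-|-0.70|)×0.19 = 0.057
H' = H/60 = 267/60 ≈ 4.4500; X = C×(1-|H' mod 2 - 1|) = 0.02565
m = L - C/2 = 0.15 - 0.0285 = 0.1215
Sector ⌊H'⌋ = 4 → (R',G',B') = (0.02565, 0.0, 0.057)
RGB = ((R'+m)×255, (G'+m)×255, (B'+m)×255) = (37.52325, 30.9825, 45.5175)
Round half up → RGB(38, 31, 46)


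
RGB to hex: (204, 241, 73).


R = 204 → CC (hex)
G = 241 → F1 (hex)
B = 73 → 49 (hex)
Hex = #CCF149


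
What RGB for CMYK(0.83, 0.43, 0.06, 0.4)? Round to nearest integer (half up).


R = 255 × (1-C) × (1-K) = 255 × 0.17 × 0.60 = 26.01 → 26
G = 255 × (1-M) × (1-K) = 255 × 0.57 × 0.60 = 87.21 → 87
B = 255 × (1-Y) × (1-K) = 255 × 0.94 × 0.60 = 143.82 → 144
= RGB(26, 87, 144)


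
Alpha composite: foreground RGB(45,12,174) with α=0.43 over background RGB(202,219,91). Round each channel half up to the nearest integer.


C = α×F + (1-α)×B, with 1-α = 0.57
R: 0.43×45 + 0.57×202 = 19.35 + 115.14 = 134.49 → 134
G: 0.43×12 + 0.57×219 = 5.16 + 124.83 = 129.99 → 130
B: 0.43×174 + 0.57×91 = 74.82 + 51.87 = 126.69 → 127
= RGB(134, 130, 127)


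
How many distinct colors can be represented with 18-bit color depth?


Colors = 2^bits = 2^18
= 262,144 colors


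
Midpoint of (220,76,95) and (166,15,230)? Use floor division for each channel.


Midpoint: each channel = ⌊(C₁+C₂)/2⌋
R: ⌊(220+166)/2⌋ = 193
G: ⌊(76+15)/2⌋ = 45
B: ⌊(95+230)/2⌋ = 162
= RGB(193, 45, 162)


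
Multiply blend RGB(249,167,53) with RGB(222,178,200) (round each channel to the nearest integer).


Multiply: C = A×B/255, rounded to nearest integer
R: 249×222/255 = 55278/255 ≈ 216.776 → 217
G: 167×178/255 = 29726/255 ≈ 116.573 → 117
B: 53×200/255 = 10600/255 ≈ 41.569 → 42
= RGB(217, 117, 42)


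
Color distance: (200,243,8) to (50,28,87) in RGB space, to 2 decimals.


d = √[(R₁-R₂)² + (G₁-G₂)² + (B₁-B₂)²]
d = √[(200-50)² + (243-28)² + (8-87)²]
d = √[22500 + 46225 + 6241]
d = √74966
d ≈ 273.80


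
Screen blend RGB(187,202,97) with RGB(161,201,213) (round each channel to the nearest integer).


Screen: C = 255 - (255-A)×(255-B)/255, rounded to nearest integer
R: 255 - (255-187)×(255-161)/255 = 255 - 6392/255 ≈ 255 - 25.067 = 229.933 → 230
G: 255 - (255-202)×(255-201)/255 = 255 - 2862/255 ≈ 255 - 11.224 = 243.776 → 244
B: 255 - (255-97)×(255-213)/255 = 255 - 6636/255 ≈ 255 - 26.024 = 228.976 → 229
= RGB(230, 244, 229)


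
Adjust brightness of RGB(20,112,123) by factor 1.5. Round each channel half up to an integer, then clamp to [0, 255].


Multiply each channel by 1.5, round half up, clamp to [0, 255]
R: 20×1.5 = 30
G: 112×1.5 = 168
B: 123×1.5 = 184.5 → round → 185
= RGB(30, 168, 185)


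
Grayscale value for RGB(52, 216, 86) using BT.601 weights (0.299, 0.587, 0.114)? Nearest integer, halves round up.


Gray = 0.299×R + 0.587×G + 0.114×B
Gray = 0.299×52 + 0.587×216 + 0.114×86
Gray = 15.548 + 126.792 + 9.804
Gray = 152.144 → round half up → 152
Gray = 152


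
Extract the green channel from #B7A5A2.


Color: #B7A5A2
R = B7 = 183
G = A5 = 165
B = A2 = 162
Green = 165


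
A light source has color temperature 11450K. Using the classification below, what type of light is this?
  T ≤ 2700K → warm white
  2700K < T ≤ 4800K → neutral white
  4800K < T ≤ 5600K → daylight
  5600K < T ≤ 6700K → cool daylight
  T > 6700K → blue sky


Temperature: 11450K
11450K > 6700K → blue sky
Classification: blue sky


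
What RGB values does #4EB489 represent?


4E → 78 (R)
B4 → 180 (G)
89 → 137 (B)
= RGB(78, 180, 137)


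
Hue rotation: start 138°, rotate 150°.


New hue = (H + rotation) mod 360
New hue = (138 + 150) mod 360
= 288 mod 360
= 288°


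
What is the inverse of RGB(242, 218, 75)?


Invert: (255-R, 255-G, 255-B)
R: 255-242 = 13
G: 255-218 = 37
B: 255-75 = 180
= RGB(13, 37, 180)


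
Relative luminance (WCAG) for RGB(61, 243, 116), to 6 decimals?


Linearize each channel (sRGB transfer function): c = v/255; c_lin = c/12.92 if c ≤ 0.04045, else ((c+0.055)/1.055)^2.4
  R: 61/255 ≈ 0.239216 > 0.04045 → ((0.239216+0.055)/1.055)^2.4 ≈ 0.046665
  G: 243/255 ≈ 0.952941 > 0.04045 → ((0.952941+0.055)/1.055)^2.4 ≈ 0.896269
  B: 116/255 ≈ 0.454902 > 0.04045 → ((0.454902+0.055)/1.055)^2.4 ≈ 0.174647
R_lin = 0.046665, G_lin = 0.896269, B_lin = 0.174647
L = 0.2126×R + 0.7152×G + 0.0722×B
L = 0.2126×0.046665 + 0.7152×0.896269 + 0.0722×0.174647
L ≈ 0.663542


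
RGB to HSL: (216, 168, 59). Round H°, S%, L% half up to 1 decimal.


Normalize: R'=216/255≈0.8471, G'=168/255≈0.6588, B'=59/255≈0.2314
Max=216/255, Min=59/255, Δ=Max-Min=157/255
L = (Max+Min)/2 = (216+59)/510 = 275/510 = 0.53921… → L = 53.9%
L > 0.5 → S = Δ/(2-Max-Min) = 157/(510-216-59) = 157/235 = 0.66808… → S = 66.8%
(the 1/255 factors cancel in S and H, so raw channel differences can be used)
Max is R' → H = 60 × (((G-B)/Δ) mod 6) = 60 × (((168-59)/157) mod 6)
  109/157 = 0.6942…
  H = 60 × 0.6942… = 41.656…° → H = 41.7°
= HSL(41.7°, 66.8%, 53.9%)


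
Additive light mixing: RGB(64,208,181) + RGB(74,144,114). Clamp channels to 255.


Additive: each channel = min(255, C₁+C₂)
R: 64+74 = 138 → 138
G: 208+144 = 352 → 255
B: 181+114 = 295 → 255
= RGB(138, 255, 255)


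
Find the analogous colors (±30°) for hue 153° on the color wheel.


Base hue: 153°
Left analog: (153 - 30) mod 360 = 123°
Right analog: (153 + 30) mod 360 = 183°
Analogous hues = 123° and 183°


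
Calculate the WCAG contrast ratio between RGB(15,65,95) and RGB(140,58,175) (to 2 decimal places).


Linearize each sRGB channel c=v/255: c/12.92 if c ≤ 0.04045 else ((c+0.055)/1.055)^2.4
L = 0.2126×R_lin + 0.7152×G_lin + 0.0722×B_lin
Color 1 (15,65,95):
  R=15: 15/255≈0.0588 > 0.04045 → ((0.0588+0.055)/1.055)^2.4 ≈ 0.00478
  G=65: 65/255≈0.2549 > 0.04045 → ((0.2549+0.055)/1.055)^2.4 ≈ 0.05286
  B=95: 95/255≈0.3725 > 0.04045 → ((0.3725+0.055)/1.055)^2.4 ≈ 0.11444
  L1 = 0.2126×0.00478 + 0.7152×0.05286 + 0.0722×0.11444 ≈ 0.04708
Color 2 (140,58,175):
  R=140: 140/255≈0.5490 > 0.04045 → ((0.5490+0.055)/1.055)^2.4 ≈ 0.26225
  G=58: 58/255≈0.2275 > 0.04045 → ((0.2275+0.055)/1.055)^2.4 ≈ 0.04231
  B=175: 175/255≈0.6863 > 0.04045 → ((0.6863+0.055)/1.055)^2.4 ≈ 0.42869
  L2 = 0.2126×0.26225 + 0.7152×0.04231 + 0.0722×0.42869 ≈ 0.11697
Lighter = 0.11697, Darker = 0.04708
Ratio = (L_lighter + 0.05) / (L_darker + 0.05)
Ratio = (0.11697 + 0.05) / (0.04708 + 0.05) = 0.16697 / 0.09708 ≈ 1.7198
Ratio ≈ 1.72:1


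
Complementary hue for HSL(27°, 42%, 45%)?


Complement = opposite side of color wheel = hue + 180°
H' = (27 + 180) mod 360 = 207°
S and L unchanged.
= HSL(207°, 42%, 45%)


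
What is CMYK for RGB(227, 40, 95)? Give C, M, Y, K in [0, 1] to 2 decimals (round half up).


R'=227/255≈0.8902, G'=40/255≈0.1569, B'=95/255≈0.3725
K = 1 - max(R',G',B') = 1 - 227/255 = 28/255 = 0.10980… → 0.11
(1-R'-K)/(1-K) simplifies to (max-R)/max with max = 227:
C = (227-227)/227 = 0/227 = 0 → 0.00
M = (227-40)/227 = 187/227 = 0.82378… → 0.82
Y = (227-95)/227 = 132/227 = 0.58149… → 0.58
= CMYK(0.00, 0.82, 0.58, 0.11)


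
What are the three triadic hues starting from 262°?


Triadic: equally spaced at 120° intervals
H1 = 262°
H2 = (262 + 120) mod 360 = 22°
H3 = (262 + 240) mod 360 = 142°
Triadic = 262°, 22°, 142°


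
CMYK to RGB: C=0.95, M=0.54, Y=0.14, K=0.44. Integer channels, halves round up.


R = 255 × (1-C) × (1-K) = 255 × 0.05 × 0.56 = 7.14 → 7
G = 255 × (1-M) × (1-K) = 255 × 0.46 × 0.56 = 65.688 → 66
B = 255 × (1-Y) × (1-K) = 255 × 0.86 × 0.56 = 122.808 → 123
= RGB(7, 66, 123)


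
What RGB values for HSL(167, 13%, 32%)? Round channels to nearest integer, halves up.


H=167°, S=0.13, L=0.32
C = (1-|2L-1|)×S = (1-|-0.36|)×0.13 = 0.0832
H' = H/60 = 167/60 ≈ 2.7833; X = C×(1-|H' mod 2 - 1|) ≈ 0.0652
m = L - C/2 = 0.32 - 0.0416 = 0.2784
Sector ⌊H'⌋ = 2 → (R',G',B') = (0.0, 0.0832, ≈0.0652)
RGB = ((R'+m)×255, (G'+m)×255, (B'+m)×255) = (70.992, 92.208, 87.6112)
Round half up → RGB(71, 92, 88)


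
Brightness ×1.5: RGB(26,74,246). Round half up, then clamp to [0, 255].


Multiply each channel by 1.5, round half up, clamp to [0, 255]
R: 26×1.5 = 39
G: 74×1.5 = 111
B: 246×1.5 = 369 → clamp → 255
= RGB(39, 111, 255)


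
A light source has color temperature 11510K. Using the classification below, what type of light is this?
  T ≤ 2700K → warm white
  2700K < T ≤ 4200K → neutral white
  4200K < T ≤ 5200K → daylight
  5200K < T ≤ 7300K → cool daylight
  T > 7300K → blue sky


Temperature: 11510K
11510K > 7300K → blue sky
Classification: blue sky


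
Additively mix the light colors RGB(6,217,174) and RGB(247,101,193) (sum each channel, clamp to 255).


Additive: each channel = min(255, C₁+C₂)
R: 6+247 = 253 → 253
G: 217+101 = 318 → 255
B: 174+193 = 367 → 255
= RGB(253, 255, 255)


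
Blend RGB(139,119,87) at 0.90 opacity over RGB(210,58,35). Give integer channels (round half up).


C = α×F + (1-α)×B, with 1-α = 0.10
R: 0.90×139 + 0.10×210 = 125.10 + 21.00 = 146.10 → 146
G: 0.90×119 + 0.10×58 = 107.10 + 5.80 = 112.90 → 113
B: 0.90×87 + 0.10×35 = 78.30 + 3.50 = 81.80 → 82
= RGB(146, 113, 82)


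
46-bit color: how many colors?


Colors = 2^bits = 2^46
= 70,368,744,177,664 colors


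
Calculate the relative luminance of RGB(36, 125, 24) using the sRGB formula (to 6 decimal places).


Linearize each channel (sRGB transfer function): c = v/255; c_lin = c/12.92 if c ≤ 0.04045, else ((c+0.055)/1.055)^2.4
  R: 36/255 ≈ 0.141176 > 0.04045 → ((0.141176+0.055)/1.055)^2.4 ≈ 0.017642
  G: 125/255 ≈ 0.490196 > 0.04045 → ((0.490196+0.055)/1.055)^2.4 ≈ 0.205079
  B: 24/255 ≈ 0.094118 > 0.04045 → ((0.094118+0.055)/1.055)^2.4 ≈ 0.009134
R_lin = 0.017642, G_lin = 0.205079, B_lin = 0.009134
L = 0.2126×R + 0.7152×G + 0.0722×B
L = 0.2126×0.017642 + 0.7152×0.205079 + 0.0722×0.009134
L ≈ 0.151082


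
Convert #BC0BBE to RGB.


BC → 188 (R)
0B → 11 (G)
BE → 190 (B)
= RGB(188, 11, 190)


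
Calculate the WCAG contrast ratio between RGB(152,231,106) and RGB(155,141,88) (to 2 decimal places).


Linearize each sRGB channel c=v/255: c/12.92 if c ≤ 0.04045 else ((c+0.055)/1.055)^2.4
L = 0.2126×R_lin + 0.7152×G_lin + 0.0722×B_lin
Color 1 (152,231,106):
  R=152: 152/255≈0.5961 > 0.04045 → ((0.5961+0.055)/1.055)^2.4 ≈ 0.31399
  G=231: 231/255≈0.9059 > 0.04045 → ((0.9059+0.055)/1.055)^2.4 ≈ 0.79910
  B=106: 106/255≈0.4157 > 0.04045 → ((0.4157+0.055)/1.055)^2.4 ≈ 0.14413
  L1 = 0.2126×0.31399 + 0.7152×0.79910 + 0.0722×0.14413 ≈ 0.64868
Color 2 (155,141,88):
  R=155: 155/255≈0.6078 > 0.04045 → ((0.6078+0.055)/1.055)^2.4 ≈ 0.32778
  G=141: 141/255≈0.5529 > 0.04045 → ((0.5529+0.055)/1.055)^2.4 ≈ 0.26636
  B=88: 88/255≈0.3451 > 0.04045 → ((0.3451+0.055)/1.055)^2.4 ≈ 0.09759
  L2 = 0.2126×0.32778 + 0.7152×0.26636 + 0.0722×0.09759 ≈ 0.26723
Lighter = 0.64868, Darker = 0.26723
Ratio = (L_lighter + 0.05) / (L_darker + 0.05)
Ratio = (0.64868 + 0.05) / (0.26723 + 0.05) = 0.69868 / 0.31723 ≈ 2.2024
Ratio ≈ 2.20:1


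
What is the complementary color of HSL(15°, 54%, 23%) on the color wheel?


Complement = opposite side of color wheel = hue + 180°
H' = (15 + 180) mod 360 = 195°
S and L unchanged.
= HSL(195°, 54%, 23%)


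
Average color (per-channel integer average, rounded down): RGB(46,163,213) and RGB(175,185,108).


Midpoint: each channel = ⌊(C₁+C₂)/2⌋
R: ⌊(46+175)/2⌋ = 110
G: ⌊(163+185)/2⌋ = 174
B: ⌊(213+108)/2⌋ = 160
= RGB(110, 174, 160)


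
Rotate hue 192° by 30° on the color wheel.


New hue = (H + rotation) mod 360
New hue = (192 + 30) mod 360
= 222 mod 360
= 222°


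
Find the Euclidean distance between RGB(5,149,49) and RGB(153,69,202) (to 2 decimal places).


d = √[(R₁-R₂)² + (G₁-G₂)² + (B₁-B₂)²]
d = √[(5-153)² + (149-69)² + (49-202)²]
d = √[21904 + 6400 + 23409]
d = √51713
d ≈ 227.40


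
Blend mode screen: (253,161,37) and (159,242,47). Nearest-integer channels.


Screen: C = 255 - (255-A)×(255-B)/255, rounded to nearest integer
R: 255 - (255-253)×(255-159)/255 = 255 - 192/255 ≈ 255 - 0.753 = 254.247 → 254
G: 255 - (255-161)×(255-242)/255 = 255 - 1222/255 ≈ 255 - 4.792 = 250.208 → 250
B: 255 - (255-37)×(255-47)/255 = 255 - 45344/255 ≈ 255 - 177.820 = 77.180 → 77
= RGB(254, 250, 77)


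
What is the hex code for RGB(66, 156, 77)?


R = 66 → 42 (hex)
G = 156 → 9C (hex)
B = 77 → 4D (hex)
Hex = #429C4D


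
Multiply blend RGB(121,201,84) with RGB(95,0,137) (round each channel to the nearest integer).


Multiply: C = A×B/255, rounded to nearest integer
R: 121×95/255 = 11495/255 ≈ 45.078 → 45
G: 201×0/255 = 0/255 ≈ 0.000 → 0
B: 84×137/255 = 11508/255 ≈ 45.129 → 45
= RGB(45, 0, 45)


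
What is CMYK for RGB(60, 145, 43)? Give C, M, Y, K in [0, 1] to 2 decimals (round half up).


R'=60/255≈0.2353, G'=145/255≈0.5686, B'=43/255≈0.1686
K = 1 - max(R',G',B') = 1 - 145/255 = 110/255 = 0.43137… → 0.43
(1-R'-K)/(1-K) simplifies to (max-R)/max with max = 145:
C = (145-60)/145 = 85/145 = 0.58620… → 0.59
M = (145-145)/145 = 0/145 = 0 → 0.00
Y = (145-43)/145 = 102/145 = 0.70344… → 0.70
= CMYK(0.59, 0.00, 0.70, 0.43)


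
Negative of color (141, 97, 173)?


Invert: (255-R, 255-G, 255-B)
R: 255-141 = 114
G: 255-97 = 158
B: 255-173 = 82
= RGB(114, 158, 82)


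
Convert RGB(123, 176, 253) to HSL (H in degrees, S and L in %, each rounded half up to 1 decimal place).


Normalize: R'=123/255≈0.4824, G'=176/255≈0.6902, B'=253/255≈0.9922
Max=253/255, Min=123/255, Δ=Max-Min=130/255
L = (Max+Min)/2 = (253+123)/510 = 376/510 = 0.73725… → L = 73.7%
L > 0.5 → S = Δ/(2-Max-Min) = 130/(510-253-123) = 130/134 = 0.97014… → S = 97.0%
(the 1/255 factors cancel in S and H, so raw channel differences can be used)
Max is B' → H = 60 × ((R-G)/Δ + 4) = 60 × ((123-176)/130 + 4)
  -53/130 + 4 = -0.4076… + 4 = 3.5923…
  H = 60 × 3.5923… = 215.538…° → H = 215.5°
= HSL(215.5°, 97.0%, 73.7%)


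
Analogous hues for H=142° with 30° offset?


Base hue: 142°
Left analog: (142 - 30) mod 360 = 112°
Right analog: (142 + 30) mod 360 = 172°
Analogous hues = 112° and 172°


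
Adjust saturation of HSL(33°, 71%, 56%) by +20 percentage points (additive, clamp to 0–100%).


Original S = 71%
Adjustment = +20 percentage points
New S = 71 + (20) = 91
Clamp to [0, 100] → 91
= HSL(33°, 91%, 56%)


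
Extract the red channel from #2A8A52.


Color: #2A8A52
R = 2A = 42
G = 8A = 138
B = 52 = 82
Red = 42


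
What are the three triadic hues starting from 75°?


Triadic: equally spaced at 120° intervals
H1 = 75°
H2 = (75 + 120) mod 360 = 195°
H3 = (75 + 240) mod 360 = 315°
Triadic = 75°, 195°, 315°


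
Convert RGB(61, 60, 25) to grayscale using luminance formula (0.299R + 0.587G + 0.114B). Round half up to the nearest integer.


Gray = 0.299×R + 0.587×G + 0.114×B
Gray = 0.299×61 + 0.587×60 + 0.114×25
Gray = 18.239 + 35.220 + 2.850
Gray = 56.309 → round half up → 56
Gray = 56


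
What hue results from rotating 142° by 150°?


New hue = (H + rotation) mod 360
New hue = (142 + 150) mod 360
= 292 mod 360
= 292°


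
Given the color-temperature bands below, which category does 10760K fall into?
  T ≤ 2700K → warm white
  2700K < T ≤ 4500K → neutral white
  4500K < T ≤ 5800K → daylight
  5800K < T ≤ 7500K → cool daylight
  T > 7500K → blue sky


Temperature: 10760K
10760K > 7500K → blue sky
Classification: blue sky


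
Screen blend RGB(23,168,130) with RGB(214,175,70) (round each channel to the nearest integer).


Screen: C = 255 - (255-A)×(255-B)/255, rounded to nearest integer
R: 255 - (255-23)×(255-214)/255 = 255 - 9512/255 ≈ 255 - 37.302 = 217.698 → 218
G: 255 - (255-168)×(255-175)/255 = 255 - 6960/255 ≈ 255 - 27.294 = 227.706 → 228
B: 255 - (255-130)×(255-70)/255 = 255 - 23125/255 ≈ 255 - 90.686 = 164.314 → 164
= RGB(218, 228, 164)


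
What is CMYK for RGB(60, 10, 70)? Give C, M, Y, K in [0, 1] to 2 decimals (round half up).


R'=60/255≈0.2353, G'=10/255≈0.0392, B'=70/255≈0.2745
K = 1 - max(R',G',B') = 1 - 70/255 = 185/255 = 0.72549… → 0.73
(1-R'-K)/(1-K) simplifies to (max-R)/max with max = 70:
C = (70-60)/70 = 10/70 = 0.14285… → 0.14
M = (70-10)/70 = 60/70 = 0.85714… → 0.86
Y = (70-70)/70 = 0/70 = 0 → 0.00
= CMYK(0.14, 0.86, 0.00, 0.73)


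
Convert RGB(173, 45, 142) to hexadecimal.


R = 173 → AD (hex)
G = 45 → 2D (hex)
B = 142 → 8E (hex)
Hex = #AD2D8E


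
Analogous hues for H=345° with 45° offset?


Base hue: 345°
Left analog: (345 - 45) mod 360 = 300°
Right analog: (345 + 45) mod 360 = 30°
Analogous hues = 300° and 30°


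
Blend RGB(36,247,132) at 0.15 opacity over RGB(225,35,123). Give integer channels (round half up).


C = α×F + (1-α)×B, with 1-α = 0.85
R: 0.15×36 + 0.85×225 = 5.40 + 191.25 = 196.65 → 197
G: 0.15×247 + 0.85×35 = 37.05 + 29.75 = 66.80 → 67
B: 0.15×132 + 0.85×123 = 19.80 + 104.55 = 124.35 → 124
= RGB(197, 67, 124)


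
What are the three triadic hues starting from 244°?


Triadic: equally spaced at 120° intervals
H1 = 244°
H2 = (244 + 120) mod 360 = 4°
H3 = (244 + 240) mod 360 = 124°
Triadic = 244°, 4°, 124°


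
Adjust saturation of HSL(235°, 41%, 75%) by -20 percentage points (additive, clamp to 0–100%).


Original S = 41%
Adjustment = -20 percentage points
New S = 41 + (-20) = 21
Clamp to [0, 100] → 21
= HSL(235°, 21%, 75%)


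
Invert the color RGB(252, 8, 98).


Invert: (255-R, 255-G, 255-B)
R: 255-252 = 3
G: 255-8 = 247
B: 255-98 = 157
= RGB(3, 247, 157)


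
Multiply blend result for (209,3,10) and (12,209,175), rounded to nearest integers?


Multiply: C = A×B/255, rounded to nearest integer
R: 209×12/255 = 2508/255 ≈ 9.835 → 10
G: 3×209/255 = 627/255 ≈ 2.459 → 2
B: 10×175/255 = 1750/255 ≈ 6.863 → 7
= RGB(10, 2, 7)


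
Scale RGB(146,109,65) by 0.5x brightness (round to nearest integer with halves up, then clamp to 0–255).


Multiply each channel by 0.5, round half up, clamp to [0, 255]
R: 146×0.5 = 73
G: 109×0.5 = 54.5 → round → 55
B: 65×0.5 = 32.5 → round → 33
= RGB(73, 55, 33)


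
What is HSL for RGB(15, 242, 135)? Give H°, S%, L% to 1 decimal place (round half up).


Normalize: R'=15/255≈0.0588, G'=242/255≈0.9490, B'=135/255≈0.5294
Max=242/255, Min=15/255, Δ=Max-Min=227/255
L = (Max+Min)/2 = (242+15)/510 = 257/510 = 0.50392… → L = 50.4%
L > 0.5 → S = Δ/(2-Max-Min) = 227/(510-242-15) = 227/253 = 0.89723… → S = 89.7%
(the 1/255 factors cancel in S and H, so raw channel differences can be used)
Max is G' → H = 60 × ((B-R)/Δ + 2) = 60 × ((135-15)/227 + 2)
  120/227 + 2 = 0.5286… + 2 = 2.5286…
  H = 60 × 2.5286… = 151.718…° → H = 151.7°
= HSL(151.7°, 89.7%, 50.4%)


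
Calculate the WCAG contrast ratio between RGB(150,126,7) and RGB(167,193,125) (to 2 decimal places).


Linearize each sRGB channel c=v/255: c/12.92 if c ≤ 0.04045 else ((c+0.055)/1.055)^2.4
L = 0.2126×R_lin + 0.7152×G_lin + 0.0722×B_lin
Color 1 (150,126,7):
  R=150: 150/255≈0.5882 > 0.04045 → ((0.5882+0.055)/1.055)^2.4 ≈ 0.30499
  G=126: 126/255≈0.4941 > 0.04045 → ((0.4941+0.055)/1.055)^2.4 ≈ 0.20864
  B=7: 7/255≈0.0275 ≤ 0.04045 → 0.0275/12.92 ≈ 0.00212
  L1 = 0.2126×0.30499 + 0.7152×0.20864 + 0.0722×0.00212 ≈ 0.21421
Color 2 (167,193,125):
  R=167: 167/255≈0.6549 > 0.04045 → ((0.6549+0.055)/1.055)^2.4 ≈ 0.38643
  G=193: 193/255≈0.7569 > 0.04045 → ((0.7569+0.055)/1.055)^2.4 ≈ 0.53328
  B=125: 125/255≈0.4902 > 0.04045 → ((0.4902+0.055)/1.055)^2.4 ≈ 0.20508
  L2 = 0.2126×0.38643 + 0.7152×0.53328 + 0.0722×0.20508 ≈ 0.47836
Lighter = 0.47836, Darker = 0.21421
Ratio = (L_lighter + 0.05) / (L_darker + 0.05)
Ratio = (0.47836 + 0.05) / (0.21421 + 0.05) = 0.52836 / 0.26421 ≈ 1.9998
Ratio ≈ 2.00:1


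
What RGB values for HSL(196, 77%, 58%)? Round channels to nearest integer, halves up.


H=196°, S=0.77, L=0.58
C = (1-|2L-1|)×S = (1-|0.16|)×0.77 = 0.6468
H' = H/60 = 196/60 ≈ 3.2667; X = C×(1-|H' mod 2 - 1|) = 0.47432
m = L - C/2 = 0.58 - 0.3234 = 0.2566
Sector ⌊H'⌋ = 3 → (R',G',B') = (0.0, 0.47432, 0.6468)
RGB = ((R'+m)×255, (G'+m)×255, (B'+m)×255) = (65.433, 186.3846, 230.367)
Round half up → RGB(65, 186, 230)


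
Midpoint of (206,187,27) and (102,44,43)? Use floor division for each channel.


Midpoint: each channel = ⌊(C₁+C₂)/2⌋
R: ⌊(206+102)/2⌋ = 154
G: ⌊(187+44)/2⌋ = 115
B: ⌊(27+43)/2⌋ = 35
= RGB(154, 115, 35)


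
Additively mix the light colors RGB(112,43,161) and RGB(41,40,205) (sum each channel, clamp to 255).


Additive: each channel = min(255, C₁+C₂)
R: 112+41 = 153 → 153
G: 43+40 = 83 → 83
B: 161+205 = 366 → 255
= RGB(153, 83, 255)


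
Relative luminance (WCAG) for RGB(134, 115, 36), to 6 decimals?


Linearize each channel (sRGB transfer function): c = v/255; c_lin = c/12.92 if c ≤ 0.04045, else ((c+0.055)/1.055)^2.4
  R: 134/255 ≈ 0.525490 > 0.04045 → ((0.525490+0.055)/1.055)^2.4 ≈ 0.238398
  G: 115/255 ≈ 0.450980 > 0.04045 → ((0.450980+0.055)/1.055)^2.4 ≈ 0.171441
  B: 36/255 ≈ 0.141176 > 0.04045 → ((0.141176+0.055)/1.055)^2.4 ≈ 0.017642
R_lin = 0.238398, G_lin = 0.171441, B_lin = 0.017642
L = 0.2126×R + 0.7152×G + 0.0722×B
L = 0.2126×0.238398 + 0.7152×0.171441 + 0.0722×0.017642
L ≈ 0.174572


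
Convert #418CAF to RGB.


41 → 65 (R)
8C → 140 (G)
AF → 175 (B)
= RGB(65, 140, 175)


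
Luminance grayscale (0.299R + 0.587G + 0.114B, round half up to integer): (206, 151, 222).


Gray = 0.299×R + 0.587×G + 0.114×B
Gray = 0.299×206 + 0.587×151 + 0.114×222
Gray = 61.594 + 88.637 + 25.308
Gray = 175.539 → round half up → 176
Gray = 176


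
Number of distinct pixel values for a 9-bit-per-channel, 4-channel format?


Total bits = 9 bits/channel × 4 channels = 36 bits
Distinct pixel values = 2^36
= 68,719,476,736 pixel values


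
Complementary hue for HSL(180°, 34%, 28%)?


Complement = opposite side of color wheel = hue + 180°
H' = (180 + 180) mod 360 = 0°
S and L unchanged.
= HSL(0°, 34%, 28%)


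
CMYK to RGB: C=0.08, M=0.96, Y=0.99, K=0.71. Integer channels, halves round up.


R = 255 × (1-C) × (1-K) = 255 × 0.92 × 0.29 = 68.034 → 68
G = 255 × (1-M) × (1-K) = 255 × 0.04 × 0.29 = 2.958 → 3
B = 255 × (1-Y) × (1-K) = 255 × 0.01 × 0.29 = 0.7395 → 1
= RGB(68, 3, 1)


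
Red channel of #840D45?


Color: #840D45
R = 84 = 132
G = 0D = 13
B = 45 = 69
Red = 132


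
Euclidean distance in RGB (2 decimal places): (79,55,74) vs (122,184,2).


d = √[(R₁-R₂)² + (G₁-G₂)² + (B₁-B₂)²]
d = √[(79-122)² + (55-184)² + (74-2)²]
d = √[1849 + 16641 + 5184]
d = √23674
d ≈ 153.86


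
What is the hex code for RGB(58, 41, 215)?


R = 58 → 3A (hex)
G = 41 → 29 (hex)
B = 215 → D7 (hex)
Hex = #3A29D7


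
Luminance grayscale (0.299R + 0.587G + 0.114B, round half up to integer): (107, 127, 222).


Gray = 0.299×R + 0.587×G + 0.114×B
Gray = 0.299×107 + 0.587×127 + 0.114×222
Gray = 31.993 + 74.549 + 25.308
Gray = 131.850 → round half up → 132
Gray = 132


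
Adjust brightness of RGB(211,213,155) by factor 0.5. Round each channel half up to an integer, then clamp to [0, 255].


Multiply each channel by 0.5, round half up, clamp to [0, 255]
R: 211×0.5 = 105.5 → round → 106
G: 213×0.5 = 106.5 → round → 107
B: 155×0.5 = 77.5 → round → 78
= RGB(106, 107, 78)


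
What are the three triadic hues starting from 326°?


Triadic: equally spaced at 120° intervals
H1 = 326°
H2 = (326 + 120) mod 360 = 86°
H3 = (326 + 240) mod 360 = 206°
Triadic = 326°, 86°, 206°


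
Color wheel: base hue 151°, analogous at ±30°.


Base hue: 151°
Left analog: (151 - 30) mod 360 = 121°
Right analog: (151 + 30) mod 360 = 181°
Analogous hues = 121° and 181°


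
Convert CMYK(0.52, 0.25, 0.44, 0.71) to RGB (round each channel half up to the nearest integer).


R = 255 × (1-C) × (1-K) = 255 × 0.48 × 0.29 = 35.496 → 35
G = 255 × (1-M) × (1-K) = 255 × 0.75 × 0.29 = 55.4625 → 55
B = 255 × (1-Y) × (1-K) = 255 × 0.56 × 0.29 = 41.412 → 41
= RGB(35, 55, 41)


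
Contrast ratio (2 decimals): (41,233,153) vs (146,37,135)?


Linearize each sRGB channel c=v/255: c/12.92 if c ≤ 0.04045 else ((c+0.055)/1.055)^2.4
L = 0.2126×R_lin + 0.7152×G_lin + 0.0722×B_lin
Color 1 (41,233,153):
  R=41: 41/255≈0.1608 > 0.04045 → ((0.1608+0.055)/1.055)^2.4 ≈ 0.02217
  G=233: 233/255≈0.9137 > 0.04045 → ((0.9137+0.055)/1.055)^2.4 ≈ 0.81485
  B=153: 153/255≈0.6000 > 0.04045 → ((0.6000+0.055)/1.055)^2.4 ≈ 0.31855
  L1 = 0.2126×0.02217 + 0.7152×0.81485 + 0.0722×0.31855 ≈ 0.61049
Color 2 (146,37,135):
  R=146: 146/255≈0.5725 > 0.04045 → ((0.5725+0.055)/1.055)^2.4 ≈ 0.28744
  G=37: 37/255≈0.1451 > 0.04045 → ((0.1451+0.055)/1.055)^2.4 ≈ 0.01850
  B=135: 135/255≈0.5294 > 0.04045 → ((0.5294+0.055)/1.055)^2.4 ≈ 0.24228
  L2 = 0.2126×0.28744 + 0.7152×0.01850 + 0.0722×0.24228 ≈ 0.09183
Lighter = 0.61049, Darker = 0.09183
Ratio = (L_lighter + 0.05) / (L_darker + 0.05)
Ratio = (0.61049 + 0.05) / (0.09183 + 0.05) = 0.66049 / 0.14183 ≈ 4.6568
Ratio ≈ 4.66:1


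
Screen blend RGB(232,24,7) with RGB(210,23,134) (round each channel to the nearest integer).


Screen: C = 255 - (255-A)×(255-B)/255, rounded to nearest integer
R: 255 - (255-232)×(255-210)/255 = 255 - 1035/255 ≈ 255 - 4.059 = 250.941 → 251
G: 255 - (255-24)×(255-23)/255 = 255 - 53592/255 ≈ 255 - 210.165 = 44.835 → 45
B: 255 - (255-7)×(255-134)/255 = 255 - 30008/255 ≈ 255 - 117.678 = 137.322 → 137
= RGB(251, 45, 137)


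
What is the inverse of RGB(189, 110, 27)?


Invert: (255-R, 255-G, 255-B)
R: 255-189 = 66
G: 255-110 = 145
B: 255-27 = 228
= RGB(66, 145, 228)


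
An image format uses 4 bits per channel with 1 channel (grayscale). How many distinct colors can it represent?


Total bits = 4 bits/channel × 1 channels = 4 bits
Distinct colors = 2^4
= 16 colors


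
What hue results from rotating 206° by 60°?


New hue = (H + rotation) mod 360
New hue = (206 + 60) mod 360
= 266 mod 360
= 266°


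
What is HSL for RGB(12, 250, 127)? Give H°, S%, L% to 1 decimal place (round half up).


Normalize: R'=12/255≈0.0471, G'=250/255≈0.9804, B'=127/255≈0.4980
Max=250/255, Min=12/255, Δ=Max-Min=238/255
L = (Max+Min)/2 = (250+12)/510 = 262/510 = 0.51372… → L = 51.4%
L > 0.5 → S = Δ/(2-Max-Min) = 238/(510-250-12) = 238/248 = 0.95967… → S = 96.0%
(the 1/255 factors cancel in S and H, so raw channel differences can be used)
Max is G' → H = 60 × ((B-R)/Δ + 2) = 60 × ((127-12)/238 + 2)
  115/238 + 2 = 0.4831… + 2 = 2.4831…
  H = 60 × 2.4831… = 148.991…° → H = 149.0°
= HSL(149.0°, 96.0%, 51.4%)


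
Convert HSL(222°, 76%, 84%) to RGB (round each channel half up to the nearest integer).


H=222°, S=0.76, L=0.84
C = (1-|2L-1|)×S = (1-|0.68|)×0.76 = 0.2432
H' = H/60 = 222/60 ≈ 3.7000; X = C×(1-|H' mod 2 - 1|) = 0.07296
m = L - C/2 = 0.84 - 0.1216 = 0.7184
Sector ⌊H'⌋ = 3 → (R',G',B') = (0.0, 0.07296, 0.2432)
RGB = ((R'+m)×255, (G'+m)×255, (B'+m)×255) = (183.192, 201.7968, 245.208)
Round half up → RGB(183, 202, 245)


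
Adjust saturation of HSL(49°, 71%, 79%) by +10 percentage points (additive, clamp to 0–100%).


Original S = 71%
Adjustment = +10 percentage points
New S = 71 + (10) = 81
Clamp to [0, 100] → 81
= HSL(49°, 81%, 79%)


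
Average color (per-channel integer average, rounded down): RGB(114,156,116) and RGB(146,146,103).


Midpoint: each channel = ⌊(C₁+C₂)/2⌋
R: ⌊(114+146)/2⌋ = 130
G: ⌊(156+146)/2⌋ = 151
B: ⌊(116+103)/2⌋ = 109
= RGB(130, 151, 109)


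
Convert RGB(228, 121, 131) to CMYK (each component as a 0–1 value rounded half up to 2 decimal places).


R'=228/255≈0.8941, G'=121/255≈0.4745, B'=131/255≈0.5137
K = 1 - max(R',G',B') = 1 - 228/255 = 27/255 = 0.10588… → 0.11
(1-R'-K)/(1-K) simplifies to (max-R)/max with max = 228:
C = (228-228)/228 = 0/228 = 0 → 0.00
M = (228-121)/228 = 107/228 = 0.46929… → 0.47
Y = (228-131)/228 = 97/228 = 0.42543… → 0.43
= CMYK(0.00, 0.47, 0.43, 0.11)


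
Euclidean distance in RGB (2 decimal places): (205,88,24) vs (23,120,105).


d = √[(R₁-R₂)² + (G₁-G₂)² + (B₁-B₂)²]
d = √[(205-23)² + (88-120)² + (24-105)²]
d = √[33124 + 1024 + 6561]
d = √40709
d ≈ 201.76


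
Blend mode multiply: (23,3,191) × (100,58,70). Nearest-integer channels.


Multiply: C = A×B/255, rounded to nearest integer
R: 23×100/255 = 2300/255 ≈ 9.020 → 9
G: 3×58/255 = 174/255 ≈ 0.682 → 1
B: 191×70/255 = 13370/255 ≈ 52.431 → 52
= RGB(9, 1, 52)


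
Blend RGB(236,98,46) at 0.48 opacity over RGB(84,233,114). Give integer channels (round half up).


C = α×F + (1-α)×B, with 1-α = 0.52
R: 0.48×236 + 0.52×84 = 113.28 + 43.68 = 156.96 → 157
G: 0.48×98 + 0.52×233 = 47.04 + 121.16 = 168.20 → 168
B: 0.48×46 + 0.52×114 = 22.08 + 59.28 = 81.36 → 81
= RGB(157, 168, 81)


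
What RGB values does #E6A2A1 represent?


E6 → 230 (R)
A2 → 162 (G)
A1 → 161 (B)
= RGB(230, 162, 161)


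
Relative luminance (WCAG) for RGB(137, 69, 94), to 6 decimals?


Linearize each channel (sRGB transfer function): c = v/255; c_lin = c/12.92 if c ≤ 0.04045, else ((c+0.055)/1.055)^2.4
  R: 137/255 ≈ 0.537255 > 0.04045 → ((0.537255+0.055)/1.055)^2.4 ≈ 0.250158
  G: 69/255 ≈ 0.270588 > 0.04045 → ((0.270588+0.055)/1.055)^2.4 ≈ 0.059511
  B: 94/255 ≈ 0.368627 > 0.04045 → ((0.368627+0.055)/1.055)^2.4 ≈ 0.111932
R_lin = 0.250158, G_lin = 0.059511, B_lin = 0.111932
L = 0.2126×R + 0.7152×G + 0.0722×B
L = 0.2126×0.250158 + 0.7152×0.059511 + 0.0722×0.111932
L ≈ 0.103828


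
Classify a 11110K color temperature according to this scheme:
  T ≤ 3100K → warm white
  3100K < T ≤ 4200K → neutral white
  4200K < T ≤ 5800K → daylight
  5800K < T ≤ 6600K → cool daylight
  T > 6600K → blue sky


Temperature: 11110K
11110K > 6600K → blue sky
Classification: blue sky


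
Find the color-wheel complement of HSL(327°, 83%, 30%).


Complement = opposite side of color wheel = hue + 180°
H' = (327 + 180) mod 360 = 147°
S and L unchanged.
= HSL(147°, 83%, 30%)


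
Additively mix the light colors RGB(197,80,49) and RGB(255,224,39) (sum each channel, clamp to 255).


Additive: each channel = min(255, C₁+C₂)
R: 197+255 = 452 → 255
G: 80+224 = 304 → 255
B: 49+39 = 88 → 88
= RGB(255, 255, 88)


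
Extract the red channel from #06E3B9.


Color: #06E3B9
R = 06 = 6
G = E3 = 227
B = B9 = 185
Red = 6


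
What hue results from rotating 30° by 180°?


New hue = (H + rotation) mod 360
New hue = (30 + 180) mod 360
= 210 mod 360
= 210°


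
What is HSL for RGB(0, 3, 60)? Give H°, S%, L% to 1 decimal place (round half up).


Normalize: R'=0/255≈0.0000, G'=3/255≈0.0118, B'=60/255≈0.2353
Max=60/255, Min=0/255, Δ=Max-Min=60/255
L = (Max+Min)/2 = (60+0)/510 = 60/510 = 0.11764… → L = 11.8%
L ≤ 0.5 → S = Δ/(Max+Min) = 60/(60+0) = 60/60 = 1 → S = 100.0%
(the 1/255 factors cancel in S and H, so raw channel differences can be used)
Max is B' → H = 60 × ((R-G)/Δ + 4) = 60 × ((0-3)/60 + 4)
  -3/60 + 4 = -0.05 + 4 = 3.95
  H = 60 × 3.95 = 237° → H = 237.0°
= HSL(237.0°, 100.0%, 11.8%)


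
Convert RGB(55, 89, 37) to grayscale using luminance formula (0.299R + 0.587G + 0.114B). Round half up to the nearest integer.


Gray = 0.299×R + 0.587×G + 0.114×B
Gray = 0.299×55 + 0.587×89 + 0.114×37
Gray = 16.445 + 52.243 + 4.218
Gray = 72.906 → round half up → 73
Gray = 73


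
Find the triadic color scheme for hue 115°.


Triadic: equally spaced at 120° intervals
H1 = 115°
H2 = (115 + 120) mod 360 = 235°
H3 = (115 + 240) mod 360 = 355°
Triadic = 115°, 235°, 355°


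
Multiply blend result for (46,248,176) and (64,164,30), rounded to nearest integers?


Multiply: C = A×B/255, rounded to nearest integer
R: 46×64/255 = 2944/255 ≈ 11.545 → 12
G: 248×164/255 = 40672/255 ≈ 159.498 → 159
B: 176×30/255 = 5280/255 ≈ 20.706 → 21
= RGB(12, 159, 21)


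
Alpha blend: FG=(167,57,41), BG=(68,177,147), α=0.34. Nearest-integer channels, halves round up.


C = α×F + (1-α)×B, with 1-α = 0.66
R: 0.34×167 + 0.66×68 = 56.78 + 44.88 = 101.66 → 102
G: 0.34×57 + 0.66×177 = 19.38 + 116.82 = 136.20 → 136
B: 0.34×41 + 0.66×147 = 13.94 + 97.02 = 110.96 → 111
= RGB(102, 136, 111)


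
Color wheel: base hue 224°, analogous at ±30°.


Base hue: 224°
Left analog: (224 - 30) mod 360 = 194°
Right analog: (224 + 30) mod 360 = 254°
Analogous hues = 194° and 254°


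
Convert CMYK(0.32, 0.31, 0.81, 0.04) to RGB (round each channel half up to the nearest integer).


R = 255 × (1-C) × (1-K) = 255 × 0.68 × 0.96 = 166.464 → 166
G = 255 × (1-M) × (1-K) = 255 × 0.69 × 0.96 = 168.912 → 169
B = 255 × (1-Y) × (1-K) = 255 × 0.19 × 0.96 = 46.512 → 47
= RGB(166, 169, 47)


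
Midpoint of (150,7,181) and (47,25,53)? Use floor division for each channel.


Midpoint: each channel = ⌊(C₁+C₂)/2⌋
R: ⌊(150+47)/2⌋ = 98
G: ⌊(7+25)/2⌋ = 16
B: ⌊(181+53)/2⌋ = 117
= RGB(98, 16, 117)


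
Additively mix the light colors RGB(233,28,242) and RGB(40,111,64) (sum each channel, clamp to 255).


Additive: each channel = min(255, C₁+C₂)
R: 233+40 = 273 → 255
G: 28+111 = 139 → 139
B: 242+64 = 306 → 255
= RGB(255, 139, 255)


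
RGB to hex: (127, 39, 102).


R = 127 → 7F (hex)
G = 39 → 27 (hex)
B = 102 → 66 (hex)
Hex = #7F2766


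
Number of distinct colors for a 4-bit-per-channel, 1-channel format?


Total bits = 4 bits/channel × 1 channels = 4 bits
Distinct colors = 2^4
= 16 colors


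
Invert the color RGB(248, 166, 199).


Invert: (255-R, 255-G, 255-B)
R: 255-248 = 7
G: 255-166 = 89
B: 255-199 = 56
= RGB(7, 89, 56)


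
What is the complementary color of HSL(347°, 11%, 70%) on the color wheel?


Complement = opposite side of color wheel = hue + 180°
H' = (347 + 180) mod 360 = 167°
S and L unchanged.
= HSL(167°, 11%, 70%)


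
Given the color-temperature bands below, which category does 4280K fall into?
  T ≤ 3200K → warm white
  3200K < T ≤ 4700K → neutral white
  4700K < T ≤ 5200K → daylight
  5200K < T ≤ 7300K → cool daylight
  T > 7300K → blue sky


Temperature: 4280K
3200K < 4280K ≤ 4700K → neutral white
Classification: neutral white


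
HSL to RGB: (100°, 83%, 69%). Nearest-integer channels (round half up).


H=100°, S=0.83, L=0.69
C = (1-|2L-1|)×S = (1-|0.38|)×0.83 = 0.5146
H' = H/60 = 100/60 ≈ 1.6667; X = C×(1-|H' mod 2 - 1|) ≈ 0.1715
m = L - C/2 = 0.69 - 0.2573 = 0.4327
Sector ⌊H'⌋ = 1 → (R',G',B') = (≈0.1715, 0.5146, 0.0)
RGB = ((R'+m)×255, (G'+m)×255, (B'+m)×255) = (154.0795, 241.5615, 110.3385)
Round half up → RGB(154, 242, 110)


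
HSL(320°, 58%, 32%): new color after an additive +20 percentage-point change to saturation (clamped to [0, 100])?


Original S = 58%
Adjustment = +20 percentage points
New S = 58 + (20) = 78
Clamp to [0, 100] → 78
= HSL(320°, 78%, 32%)
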